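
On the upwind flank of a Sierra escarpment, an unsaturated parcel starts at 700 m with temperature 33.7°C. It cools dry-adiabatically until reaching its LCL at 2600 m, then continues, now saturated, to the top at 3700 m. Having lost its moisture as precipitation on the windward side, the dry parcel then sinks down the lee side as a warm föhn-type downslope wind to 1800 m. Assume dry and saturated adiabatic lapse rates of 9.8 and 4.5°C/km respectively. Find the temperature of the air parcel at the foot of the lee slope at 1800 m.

28.75°C

From 700 m to 2600 m (dry): cools by 9.8 × 1.9 = 18.62°C, giving 15.08°C.
From 2600 m to 3700 m (saturated): cools by 4.5 × 1.1 = 4.95°C, giving 10.13°C.
From 3700 m to 1800 m (dry descent): warms by 9.8 × 1.9 = 18.62°C, giving 28.75°C.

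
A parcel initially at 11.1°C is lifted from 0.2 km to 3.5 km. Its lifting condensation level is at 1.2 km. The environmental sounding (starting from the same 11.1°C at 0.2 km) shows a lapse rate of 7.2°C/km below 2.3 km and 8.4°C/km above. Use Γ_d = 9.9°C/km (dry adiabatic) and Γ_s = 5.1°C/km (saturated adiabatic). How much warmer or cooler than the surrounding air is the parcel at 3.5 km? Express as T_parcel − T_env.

+3.57°C (parcel warmer than environment)

Parcel:
  200–1200 m, dry: Δz = 1 km ⇒ ΔT = -9.9°C; T = 1.2°C
  1200–3500 m, saturated: Δz = 2.3 km ⇒ ΔT = -11.73°C; T = -10.53°C
Environment:
  200–2300 m, environment, lower layer: Δz = 2.1 km ⇒ ΔT = -15.12°C; T = -4.02°C
  2300–3500 m, environment, upper layer: Δz = 1.2 km ⇒ ΔT = -10.08°C; T = -14.1°C
T_parcel − T_env = -10.53 − (-14.1) = +3.57°C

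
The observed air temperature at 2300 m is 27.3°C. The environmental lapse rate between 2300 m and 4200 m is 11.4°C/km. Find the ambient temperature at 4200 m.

5.64°C

Environmental to 4200 m: -11.4 × 1.9 km = -21.66°C, so T = 5.64°C.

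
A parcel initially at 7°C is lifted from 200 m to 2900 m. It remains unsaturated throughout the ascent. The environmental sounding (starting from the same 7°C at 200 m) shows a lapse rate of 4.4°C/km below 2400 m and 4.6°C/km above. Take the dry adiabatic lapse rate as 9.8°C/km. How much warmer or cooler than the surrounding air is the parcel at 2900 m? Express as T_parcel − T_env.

-14.48°C (parcel cooler than environment)

Parcel:
  200 → 2900 m (dry, 9.8°C/km): ΔT = -9.8 × 2.7 = -26.46°C → T = -19.46°C
Environment:
  200 → 2400 m (environment, lower layer, 4.4°C/km): ΔT = -4.4 × 2.2 = -9.68°C → T = -2.68°C
  2400 → 2900 m (environment, upper layer, 4.6°C/km): ΔT = -4.6 × 0.5 = -2.3°C → T = -4.98°C
T_parcel − T_env = -19.46 − (-4.98) = -14.48°C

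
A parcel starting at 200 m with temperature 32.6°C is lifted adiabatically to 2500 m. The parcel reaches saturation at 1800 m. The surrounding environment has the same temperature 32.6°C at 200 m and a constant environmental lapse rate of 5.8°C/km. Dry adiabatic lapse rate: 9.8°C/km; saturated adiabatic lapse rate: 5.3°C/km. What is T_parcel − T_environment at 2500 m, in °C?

Parcel:
  200 → 1800 m (dry, 9.8°C/km): ΔT = -9.8 × 1.6 = -15.68°C → T = 16.92°C
  1800 → 2500 m (saturated, 5.3°C/km): ΔT = -5.3 × 0.7 = -3.71°C → T = 13.21°C
Environment:
  200 → 2500 m (environment, 5.8°C/km): ΔT = -5.8 × 2.3 = -13.34°C → T = 19.26°C
T_parcel − T_env = 13.21 − 19.26 = -6.05°C

-6.05°C (parcel cooler than environment)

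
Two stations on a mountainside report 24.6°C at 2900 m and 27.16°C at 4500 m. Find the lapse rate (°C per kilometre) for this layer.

Γ = −ΔT/Δz = (24.6 − 27.16) / (4500 − 2900) m
  = -2.56°C / 1.6 km = -1.6°C/km

-1.6°C/km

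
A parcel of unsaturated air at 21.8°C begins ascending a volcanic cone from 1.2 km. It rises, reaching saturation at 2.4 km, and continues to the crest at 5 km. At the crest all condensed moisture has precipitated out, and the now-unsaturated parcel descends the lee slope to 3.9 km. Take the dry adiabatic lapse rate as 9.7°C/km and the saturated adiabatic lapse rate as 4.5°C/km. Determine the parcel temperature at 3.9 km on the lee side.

9.13°C

Dry to 2400 m: -9.7 × 1.2 km = -11.64°C, so T = 10.16°C.
Saturated to 5000 m: -4.5 × 2.6 km = -11.7°C, so T = -1.54°C.
Dry descent to 3900 m: +9.7 × 1.1 km = +10.67°C, so T = 9.13°C.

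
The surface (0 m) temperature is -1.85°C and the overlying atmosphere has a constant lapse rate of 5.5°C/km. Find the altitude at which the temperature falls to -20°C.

Height above start = (-1.85 − (-20)) / 5.5 = 3.3 km
Altitude = 0 m + 3300 m = 3300 m

3300 m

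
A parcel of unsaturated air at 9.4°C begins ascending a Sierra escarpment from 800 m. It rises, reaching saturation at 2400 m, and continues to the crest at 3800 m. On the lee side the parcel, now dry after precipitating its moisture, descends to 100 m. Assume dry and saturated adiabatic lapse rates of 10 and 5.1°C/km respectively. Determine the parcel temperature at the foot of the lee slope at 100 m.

23.26°C

Dry to 2400 m: -10 × 1.6 km = -16°C, so T = -6.6°C.
Saturated to 3800 m: -5.1 × 1.4 km = -7.14°C, so T = -13.74°C.
Dry descent to 100 m: +10 × 3.7 km = +37°C, so T = 23.26°C.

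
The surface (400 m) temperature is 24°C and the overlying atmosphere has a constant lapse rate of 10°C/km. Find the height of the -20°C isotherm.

Height above start = (24 − (-20)) / 10 = 4.4 km
Altitude = 400 m + 4400 m = 4800 m

4800 m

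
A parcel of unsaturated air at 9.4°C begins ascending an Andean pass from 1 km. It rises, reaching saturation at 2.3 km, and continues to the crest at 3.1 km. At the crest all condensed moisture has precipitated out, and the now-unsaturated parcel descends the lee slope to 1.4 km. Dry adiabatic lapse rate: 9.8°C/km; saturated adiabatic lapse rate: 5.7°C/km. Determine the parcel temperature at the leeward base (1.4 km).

1000 → 2300 m (dry, 9.8°C/km): ΔT = -9.8 × 1.3 = -12.74°C → T = -3.34°C
2300 → 3100 m (saturated, 5.7°C/km): ΔT = -5.7 × 0.8 = -4.56°C → T = -7.9°C
3100 → 1400 m (dry descent, 9.8°C/km): ΔT = +9.8 × 1.7 = +16.66°C → T = 8.76°C

8.76°C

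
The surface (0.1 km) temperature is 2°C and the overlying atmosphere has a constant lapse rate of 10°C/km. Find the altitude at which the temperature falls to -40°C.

Height above start = (2 − (-40)) / 10 = 4.2 km
Altitude = 100 m + 4200 m = 4300 m

4.3 km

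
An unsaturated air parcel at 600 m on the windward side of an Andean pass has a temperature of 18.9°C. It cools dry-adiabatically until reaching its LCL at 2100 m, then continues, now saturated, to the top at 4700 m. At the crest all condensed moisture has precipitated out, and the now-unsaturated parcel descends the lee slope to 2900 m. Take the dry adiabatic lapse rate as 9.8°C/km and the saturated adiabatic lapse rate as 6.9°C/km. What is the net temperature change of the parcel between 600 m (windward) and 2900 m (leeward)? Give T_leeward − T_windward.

From 600 m to 2100 m (dry): cools by 9.8 × 1.5 = 14.7°C, giving 4.2°C.
From 2100 m to 4700 m (saturated): cools by 6.9 × 2.6 = 17.94°C, giving -13.74°C.
From 4700 m to 2900 m (dry descent): warms by 9.8 × 1.8 = 17.64°C, giving 3.9°C.
Net change vs windward start: 3.9 − 18.9 = -15°C

-15°C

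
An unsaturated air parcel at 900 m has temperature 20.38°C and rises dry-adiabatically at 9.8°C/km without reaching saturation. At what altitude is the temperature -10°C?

Height above start = (20.38 − (-10)) / 9.8 = 3.1 km
Altitude = 900 m + 3100 m = 4000 m

4000 m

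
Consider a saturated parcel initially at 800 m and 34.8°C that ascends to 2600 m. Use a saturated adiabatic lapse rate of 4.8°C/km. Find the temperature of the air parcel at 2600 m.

26.16°C

800 → 2600 m (saturated adiabatic, 4.8°C/km): ΔT = -4.8 × 1.8 = -8.64°C → T = 26.16°C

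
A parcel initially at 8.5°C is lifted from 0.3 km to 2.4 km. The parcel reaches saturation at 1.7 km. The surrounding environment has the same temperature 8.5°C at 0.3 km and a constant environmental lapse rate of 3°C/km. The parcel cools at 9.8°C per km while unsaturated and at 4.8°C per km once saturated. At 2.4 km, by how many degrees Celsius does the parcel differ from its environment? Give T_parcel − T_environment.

-10.78°C (parcel cooler than environment)

Parcel:
  300 → 1700 m (dry, 9.8°C/km): ΔT = -9.8 × 1.4 = -13.72°C → T = -5.22°C
  1700 → 2400 m (saturated, 4.8°C/km): ΔT = -4.8 × 0.7 = -3.36°C → T = -8.58°C
Environment:
  300 → 2400 m (environment, 3°C/km): ΔT = -3 × 2.1 = -6.3°C → T = 2.2°C
T_parcel − T_env = -8.58 − 2.2 = -10.78°C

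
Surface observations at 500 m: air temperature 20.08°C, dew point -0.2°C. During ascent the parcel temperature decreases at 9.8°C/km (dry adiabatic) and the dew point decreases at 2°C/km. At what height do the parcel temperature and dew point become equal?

3100 m

T and T_d converge at 9.8 − 2 = 7.8°C per km
Height above start = (20.08 − (-0.2)) / 7.8 = 2.6 km
LCL altitude = 500 m + 2600 m = 3100 m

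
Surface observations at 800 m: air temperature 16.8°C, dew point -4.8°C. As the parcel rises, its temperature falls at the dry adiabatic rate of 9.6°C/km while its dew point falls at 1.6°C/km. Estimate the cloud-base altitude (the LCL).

3500 m

T and T_d converge at 9.6 − 1.6 = 8°C per km
Height above start = (16.8 − (-4.8)) / 8 = 2.7 km
LCL altitude = 800 m + 2700 m = 3500 m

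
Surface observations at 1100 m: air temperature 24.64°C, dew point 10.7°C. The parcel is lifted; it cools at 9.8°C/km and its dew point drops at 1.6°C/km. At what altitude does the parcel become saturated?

T and T_d converge at 9.8 − 1.6 = 8.2°C per km
Height above start = (24.64 − 10.7) / 8.2 = 1.7 km
LCL altitude = 1100 m + 1700 m = 2800 m

2800 m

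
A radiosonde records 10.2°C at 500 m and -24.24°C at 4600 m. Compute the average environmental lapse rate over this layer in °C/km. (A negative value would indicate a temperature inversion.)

8.4°C/km

Γ = −ΔT/Δz = (10.2 − (-24.24)) / (4600 − 500) m
  = 34.44°C / 4.1 km = 8.4°C/km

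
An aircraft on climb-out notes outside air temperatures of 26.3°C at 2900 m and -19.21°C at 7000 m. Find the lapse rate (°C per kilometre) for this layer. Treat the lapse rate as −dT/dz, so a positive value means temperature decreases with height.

Γ = −ΔT/Δz = (26.3 − (-19.21)) / (7000 − 2900) m
  = 45.51°C / 4.1 km = 11.1°C/km

11.1°C/km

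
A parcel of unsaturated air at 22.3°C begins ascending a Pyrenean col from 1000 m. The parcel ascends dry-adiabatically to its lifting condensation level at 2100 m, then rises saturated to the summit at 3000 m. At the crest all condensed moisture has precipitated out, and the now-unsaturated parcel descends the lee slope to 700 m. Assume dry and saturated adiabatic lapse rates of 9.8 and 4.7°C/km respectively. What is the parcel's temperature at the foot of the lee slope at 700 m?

Dry to 2100 m: -9.8 × 1.1 km = -10.78°C, so T = 11.52°C.
Saturated to 3000 m: -4.7 × 0.9 km = -4.23°C, so T = 7.29°C.
Dry descent to 700 m: +9.8 × 2.3 km = +22.54°C, so T = 29.83°C.

29.83°C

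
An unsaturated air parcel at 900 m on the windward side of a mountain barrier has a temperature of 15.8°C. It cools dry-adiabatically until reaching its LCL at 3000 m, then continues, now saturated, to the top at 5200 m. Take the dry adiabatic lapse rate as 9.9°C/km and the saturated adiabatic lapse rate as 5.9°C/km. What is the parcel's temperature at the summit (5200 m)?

-17.97°C

900–3000 m, dry: Δz = 2.1 km ⇒ ΔT = -20.79°C; T = -4.99°C
3000–5200 m, saturated: Δz = 2.2 km ⇒ ΔT = -12.98°C; T = -17.97°C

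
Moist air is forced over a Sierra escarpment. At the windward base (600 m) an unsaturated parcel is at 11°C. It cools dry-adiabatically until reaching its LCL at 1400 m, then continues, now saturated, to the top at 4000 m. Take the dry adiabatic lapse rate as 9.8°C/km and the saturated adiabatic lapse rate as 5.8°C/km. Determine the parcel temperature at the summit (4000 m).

-11.92°C

600–1400 m, dry: Δz = 0.8 km ⇒ ΔT = -7.84°C; T = 3.16°C
1400–4000 m, saturated: Δz = 2.6 km ⇒ ΔT = -15.08°C; T = -11.92°C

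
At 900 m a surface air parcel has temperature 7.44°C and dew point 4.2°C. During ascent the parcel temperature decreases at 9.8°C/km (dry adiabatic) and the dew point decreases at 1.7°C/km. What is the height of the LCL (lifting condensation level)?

T and T_d converge at 9.8 − 1.7 = 8.1°C per km
Height above start = (7.44 − 4.2) / 8.1 = 0.4 km
LCL altitude = 900 m + 400 m = 1300 m

1300 m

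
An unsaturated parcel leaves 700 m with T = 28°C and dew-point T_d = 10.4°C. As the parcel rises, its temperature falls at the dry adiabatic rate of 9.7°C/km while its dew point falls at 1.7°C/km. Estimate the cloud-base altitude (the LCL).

2900 m

T and T_d converge at 9.7 − 1.7 = 8°C per km
Height above start = (28 − 10.4) / 8 = 2.2 km
LCL altitude = 700 m + 2200 m = 2900 m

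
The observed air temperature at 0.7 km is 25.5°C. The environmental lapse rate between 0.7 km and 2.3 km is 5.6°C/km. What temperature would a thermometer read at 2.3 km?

From 700 m to 2300 m (environmental): cools by 5.6 × 1.6 = 8.96°C, giving 16.54°C.

16.54°C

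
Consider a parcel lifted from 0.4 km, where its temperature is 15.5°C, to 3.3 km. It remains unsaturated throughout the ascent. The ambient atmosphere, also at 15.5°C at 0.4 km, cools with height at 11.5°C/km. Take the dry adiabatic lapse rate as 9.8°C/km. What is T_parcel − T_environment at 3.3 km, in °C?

Parcel:
  Dry to 3300 m: -9.8 × 2.9 km = -28.42°C, so T = -12.92°C.
Environment:
  Environment to 3300 m: -11.5 × 2.9 km = -33.35°C, so T = -17.85°C.
T_parcel − T_env = -12.92 − (-17.85) = +4.93°C

+4.93°C (parcel warmer than environment)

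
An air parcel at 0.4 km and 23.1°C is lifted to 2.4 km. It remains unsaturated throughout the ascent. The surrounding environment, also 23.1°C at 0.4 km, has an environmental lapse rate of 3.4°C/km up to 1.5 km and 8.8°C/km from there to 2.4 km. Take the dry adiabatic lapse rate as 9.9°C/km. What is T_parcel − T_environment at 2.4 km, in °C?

-8.14°C (parcel cooler than environment)

Parcel:
  400–2400 m, dry: Δz = 2 km ⇒ ΔT = -19.8°C; T = 3.3°C
Environment:
  400–1500 m, environment, lower layer: Δz = 1.1 km ⇒ ΔT = -3.74°C; T = 19.36°C
  1500–2400 m, environment, upper layer: Δz = 0.9 km ⇒ ΔT = -7.92°C; T = 11.44°C
T_parcel − T_env = 3.3 − 11.44 = -8.14°C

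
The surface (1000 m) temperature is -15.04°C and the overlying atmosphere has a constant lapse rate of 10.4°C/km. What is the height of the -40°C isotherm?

Height above start = (-15.04 − (-40)) / 10.4 = 2.4 km
Altitude = 1000 m + 2400 m = 3400 m

3400 m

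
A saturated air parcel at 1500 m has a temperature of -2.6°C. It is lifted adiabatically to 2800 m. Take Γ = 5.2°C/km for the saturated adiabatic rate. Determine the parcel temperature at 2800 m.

1500–2800 m, saturated adiabatic: Δz = 1.3 km ⇒ ΔT = -6.76°C; T = -9.36°C

-9.36°C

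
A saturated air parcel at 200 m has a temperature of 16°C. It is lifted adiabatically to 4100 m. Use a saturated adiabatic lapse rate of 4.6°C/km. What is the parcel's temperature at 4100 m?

200–4100 m, saturated adiabatic: Δz = 3.9 km ⇒ ΔT = -17.94°C; T = -1.94°C

-1.94°C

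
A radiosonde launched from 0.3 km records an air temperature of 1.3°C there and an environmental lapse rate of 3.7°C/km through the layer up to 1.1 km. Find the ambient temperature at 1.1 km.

Environmental to 1100 m: -3.7 × 0.8 km = -2.96°C, so T = -1.66°C.

-1.66°C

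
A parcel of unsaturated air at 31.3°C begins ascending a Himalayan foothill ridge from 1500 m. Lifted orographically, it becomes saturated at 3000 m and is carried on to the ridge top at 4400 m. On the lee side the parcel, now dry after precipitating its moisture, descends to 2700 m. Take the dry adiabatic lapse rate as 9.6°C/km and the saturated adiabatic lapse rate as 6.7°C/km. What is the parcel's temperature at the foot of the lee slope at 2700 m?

1500–3000 m, dry: Δz = 1.5 km ⇒ ΔT = -14.4°C; T = 16.9°C
3000–4400 m, saturated: Δz = 1.4 km ⇒ ΔT = -9.38°C; T = 7.52°C
4400–2700 m, dry descent: Δz = 1.7 km ⇒ ΔT = +16.32°C; T = 23.84°C

23.84°C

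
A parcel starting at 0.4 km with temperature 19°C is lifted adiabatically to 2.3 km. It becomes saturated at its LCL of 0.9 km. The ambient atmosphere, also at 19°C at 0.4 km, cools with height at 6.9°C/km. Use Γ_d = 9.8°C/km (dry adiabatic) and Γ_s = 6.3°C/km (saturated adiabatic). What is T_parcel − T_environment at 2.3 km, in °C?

-0.61°C (parcel cooler than environment)

Parcel:
  Dry to 900 m: -9.8 × 0.5 km = -4.9°C, so T = 14.1°C.
  Saturated to 2300 m: -6.3 × 1.4 km = -8.82°C, so T = 5.28°C.
Environment:
  Environment to 2300 m: -6.9 × 1.9 km = -13.11°C, so T = 5.89°C.
T_parcel − T_env = 5.28 − 5.89 = -0.61°C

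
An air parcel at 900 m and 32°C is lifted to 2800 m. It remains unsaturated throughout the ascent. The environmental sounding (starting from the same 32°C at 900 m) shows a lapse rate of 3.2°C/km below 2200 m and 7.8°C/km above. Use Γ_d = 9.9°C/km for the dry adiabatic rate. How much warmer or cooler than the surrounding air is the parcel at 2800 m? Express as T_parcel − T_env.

Parcel:
  Dry to 2800 m: -9.9 × 1.9 km = -18.81°C, so T = 13.19°C.
Environment:
  Environment, lower layer to 2200 m: -3.2 × 1.3 km = -4.16°C, so T = 27.84°C.
  Environment, upper layer to 2800 m: -7.8 × 0.6 km = -4.68°C, so T = 23.16°C.
T_parcel − T_env = 13.19 − 23.16 = -9.97°C

-9.97°C (parcel cooler than environment)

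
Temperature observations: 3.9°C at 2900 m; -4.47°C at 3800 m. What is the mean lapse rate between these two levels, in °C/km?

Γ = −ΔT/Δz = (3.9 − (-4.47)) / (3800 − 2900) m
  = 8.37°C / 0.9 km = 9.3°C/km

9.3°C/km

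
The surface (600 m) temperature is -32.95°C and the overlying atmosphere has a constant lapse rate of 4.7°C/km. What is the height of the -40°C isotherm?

Height above start = (-32.95 − (-40)) / 4.7 = 1.5 km
Altitude = 600 m + 1500 m = 2100 m

2100 m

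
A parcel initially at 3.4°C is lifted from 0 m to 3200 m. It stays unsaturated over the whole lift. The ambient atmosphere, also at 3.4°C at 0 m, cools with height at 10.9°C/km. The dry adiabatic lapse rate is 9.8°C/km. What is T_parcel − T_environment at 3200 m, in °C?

+3.52°C (parcel warmer than environment)

Parcel:
  0–3200 m, dry: Δz = 3.2 km ⇒ ΔT = -31.36°C; T = -27.96°C
Environment:
  0–3200 m, environment: Δz = 3.2 km ⇒ ΔT = -34.88°C; T = -31.48°C
T_parcel − T_env = -27.96 − (-31.48) = +3.52°C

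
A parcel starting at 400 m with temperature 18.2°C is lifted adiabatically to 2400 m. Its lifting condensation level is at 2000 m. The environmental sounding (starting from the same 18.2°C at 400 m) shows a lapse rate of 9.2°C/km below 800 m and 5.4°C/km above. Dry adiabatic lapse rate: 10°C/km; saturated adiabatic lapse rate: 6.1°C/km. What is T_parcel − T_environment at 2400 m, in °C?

-6.12°C (parcel cooler than environment)

Parcel:
  From 400 m to 2000 m (dry): cools by 10 × 1.6 = 16°C, giving 2.2°C.
  From 2000 m to 2400 m (saturated): cools by 6.1 × 0.4 = 2.44°C, giving -0.24°C.
Environment:
  From 400 m to 800 m (environment, lower layer): cools by 9.2 × 0.4 = 3.68°C, giving 14.52°C.
  From 800 m to 2400 m (environment, upper layer): cools by 5.4 × 1.6 = 8.64°C, giving 5.88°C.
T_parcel − T_env = -0.24 − 5.88 = -6.12°C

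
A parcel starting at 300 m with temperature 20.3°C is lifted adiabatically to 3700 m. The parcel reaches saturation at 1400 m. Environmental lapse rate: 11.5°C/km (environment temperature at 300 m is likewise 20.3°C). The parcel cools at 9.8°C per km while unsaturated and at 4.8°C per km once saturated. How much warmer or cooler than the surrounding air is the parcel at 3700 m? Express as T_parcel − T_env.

Parcel:
  Dry to 1400 m: -9.8 × 1.1 km = -10.78°C, so T = 9.52°C.
  Saturated to 3700 m: -4.8 × 2.3 km = -11.04°C, so T = -1.52°C.
Environment:
  Environment to 3700 m: -11.5 × 3.4 km = -39.1°C, so T = -18.8°C.
T_parcel − T_env = -1.52 − (-18.8) = +17.28°C

+17.28°C (parcel warmer than environment)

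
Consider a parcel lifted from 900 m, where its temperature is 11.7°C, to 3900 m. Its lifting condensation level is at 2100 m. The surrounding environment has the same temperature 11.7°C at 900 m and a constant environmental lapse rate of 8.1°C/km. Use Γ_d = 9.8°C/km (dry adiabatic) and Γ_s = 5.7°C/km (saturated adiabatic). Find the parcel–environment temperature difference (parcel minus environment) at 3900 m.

+2.28°C (parcel warmer than environment)

Parcel:
  From 900 m to 2100 m (dry): cools by 9.8 × 1.2 = 11.76°C, giving -0.06°C.
  From 2100 m to 3900 m (saturated): cools by 5.7 × 1.8 = 10.26°C, giving -10.32°C.
Environment:
  From 900 m to 3900 m (environment): cools by 8.1 × 3 = 24.3°C, giving -12.6°C.
T_parcel − T_env = -10.32 − (-12.6) = +2.28°C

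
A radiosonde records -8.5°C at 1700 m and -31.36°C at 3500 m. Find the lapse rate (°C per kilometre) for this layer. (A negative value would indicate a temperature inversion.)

12.7°C/km

Γ = −ΔT/Δz = (-8.5 − (-31.36)) / (3500 − 1700) m
  = 22.86°C / 1.8 km = 12.7°C/km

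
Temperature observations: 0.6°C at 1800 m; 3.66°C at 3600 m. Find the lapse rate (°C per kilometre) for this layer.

Γ = −ΔT/Δz = (0.6 − 3.66) / (3600 − 1800) m
  = -3.06°C / 1.8 km = -1.7°C/km

-1.7°C/km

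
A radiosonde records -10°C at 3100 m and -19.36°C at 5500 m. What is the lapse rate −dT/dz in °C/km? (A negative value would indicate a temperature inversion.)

Γ = −ΔT/Δz = (-10 − (-19.36)) / (5500 − 3100) m
  = 9.36°C / 2.4 km = 3.9°C/km

3.9°C/km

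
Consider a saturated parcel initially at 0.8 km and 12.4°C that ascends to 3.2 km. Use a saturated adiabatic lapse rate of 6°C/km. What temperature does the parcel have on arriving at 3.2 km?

-2°C

800 → 3200 m (saturated adiabatic, 6°C/km): ΔT = -6 × 2.4 = -14.4°C → T = -2°C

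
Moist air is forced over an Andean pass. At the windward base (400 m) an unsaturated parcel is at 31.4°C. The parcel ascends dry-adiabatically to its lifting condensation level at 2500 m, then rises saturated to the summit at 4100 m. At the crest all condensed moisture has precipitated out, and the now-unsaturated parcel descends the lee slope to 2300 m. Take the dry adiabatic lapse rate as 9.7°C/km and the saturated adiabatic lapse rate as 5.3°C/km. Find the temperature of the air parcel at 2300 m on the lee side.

20.01°C

400–2500 m, dry: Δz = 2.1 km ⇒ ΔT = -20.37°C; T = 11.03°C
2500–4100 m, saturated: Δz = 1.6 km ⇒ ΔT = -8.48°C; T = 2.55°C
4100–2300 m, dry descent: Δz = 1.8 km ⇒ ΔT = +17.46°C; T = 20.01°C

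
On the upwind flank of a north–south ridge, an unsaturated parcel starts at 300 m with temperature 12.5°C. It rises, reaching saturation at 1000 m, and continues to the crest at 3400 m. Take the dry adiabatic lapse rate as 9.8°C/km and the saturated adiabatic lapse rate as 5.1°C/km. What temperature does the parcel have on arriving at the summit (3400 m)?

300–1000 m, dry: Δz = 0.7 km ⇒ ΔT = -6.86°C; T = 5.64°C
1000–3400 m, saturated: Δz = 2.4 km ⇒ ΔT = -12.24°C; T = -6.6°C

-6.6°C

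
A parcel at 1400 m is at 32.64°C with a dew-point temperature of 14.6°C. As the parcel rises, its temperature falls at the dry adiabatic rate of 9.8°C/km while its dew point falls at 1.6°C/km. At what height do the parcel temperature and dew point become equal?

T and T_d converge at 9.8 − 1.6 = 8.2°C per km
Height above start = (32.64 − 14.6) / 8.2 = 2.2 km
LCL altitude = 1400 m + 2200 m = 3600 m

3600 m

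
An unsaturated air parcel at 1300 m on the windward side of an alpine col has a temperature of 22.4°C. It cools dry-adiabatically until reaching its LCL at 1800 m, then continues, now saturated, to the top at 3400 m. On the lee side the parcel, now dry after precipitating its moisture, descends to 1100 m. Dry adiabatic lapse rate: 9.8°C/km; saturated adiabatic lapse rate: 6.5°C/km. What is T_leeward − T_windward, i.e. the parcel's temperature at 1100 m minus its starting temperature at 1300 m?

From 1300 m to 1800 m (dry): cools by 9.8 × 0.5 = 4.9°C, giving 17.5°C.
From 1800 m to 3400 m (saturated): cools by 6.5 × 1.6 = 10.4°C, giving 7.1°C.
From 3400 m to 1100 m (dry descent): warms by 9.8 × 2.3 = 22.54°C, giving 29.64°C.
Net change vs windward start: 29.64 − 22.4 = +7.24°C

+7.24°C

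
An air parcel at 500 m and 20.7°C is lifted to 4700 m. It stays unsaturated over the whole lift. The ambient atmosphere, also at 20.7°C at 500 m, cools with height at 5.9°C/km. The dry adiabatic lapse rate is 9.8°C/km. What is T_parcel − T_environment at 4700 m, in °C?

Parcel:
  From 500 m to 4700 m (dry): cools by 9.8 × 4.2 = 41.16°C, giving -20.46°C.
Environment:
  From 500 m to 4700 m (environment): cools by 5.9 × 4.2 = 24.78°C, giving -4.08°C.
T_parcel − T_env = -20.46 − (-4.08) = -16.38°C

-16.38°C (parcel cooler than environment)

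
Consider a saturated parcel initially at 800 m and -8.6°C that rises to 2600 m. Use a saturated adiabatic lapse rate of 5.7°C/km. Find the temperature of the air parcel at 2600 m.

From 800 m to 2600 m (saturated adiabatic): cools by 5.7 × 1.8 = 10.26°C, giving -18.86°C.

-18.86°C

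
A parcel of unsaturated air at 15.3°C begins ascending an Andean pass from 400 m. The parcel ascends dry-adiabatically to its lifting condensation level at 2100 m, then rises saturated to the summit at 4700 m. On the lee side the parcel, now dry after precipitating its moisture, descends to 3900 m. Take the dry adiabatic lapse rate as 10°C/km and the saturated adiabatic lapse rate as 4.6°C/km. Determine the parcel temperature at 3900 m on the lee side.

400–2100 m, dry: Δz = 1.7 km ⇒ ΔT = -17°C; T = -1.7°C
2100–4700 m, saturated: Δz = 2.6 km ⇒ ΔT = -11.96°C; T = -13.66°C
4700–3900 m, dry descent: Δz = 0.8 km ⇒ ΔT = +8°C; T = -5.66°C

-5.66°C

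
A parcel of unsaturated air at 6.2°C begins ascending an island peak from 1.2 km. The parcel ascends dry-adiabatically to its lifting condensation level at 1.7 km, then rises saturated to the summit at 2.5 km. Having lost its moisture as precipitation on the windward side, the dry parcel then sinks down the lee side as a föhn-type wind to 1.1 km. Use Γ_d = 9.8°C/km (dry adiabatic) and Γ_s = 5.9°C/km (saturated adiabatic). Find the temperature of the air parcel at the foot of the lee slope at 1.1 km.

1200–1700 m, dry: Δz = 0.5 km ⇒ ΔT = -4.9°C; T = 1.3°C
1700–2500 m, saturated: Δz = 0.8 km ⇒ ΔT = -4.72°C; T = -3.42°C
2500–1100 m, dry descent: Δz = 1.4 km ⇒ ΔT = +13.72°C; T = 10.3°C

10.3°C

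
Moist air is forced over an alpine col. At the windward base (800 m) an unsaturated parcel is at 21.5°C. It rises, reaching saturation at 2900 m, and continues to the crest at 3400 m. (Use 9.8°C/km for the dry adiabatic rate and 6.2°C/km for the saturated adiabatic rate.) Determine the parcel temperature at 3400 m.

800 → 2900 m (dry, 9.8°C/km): ΔT = -9.8 × 2.1 = -20.58°C → T = 0.92°C
2900 → 3400 m (saturated, 6.2°C/km): ΔT = -6.2 × 0.5 = -3.1°C → T = -2.18°C

-2.18°C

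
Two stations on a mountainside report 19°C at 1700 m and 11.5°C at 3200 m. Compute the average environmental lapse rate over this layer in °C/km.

5°C/km

Γ = −ΔT/Δz = (19 − 11.5) / (3200 − 1700) m
  = 7.5°C / 1.5 km = 5°C/km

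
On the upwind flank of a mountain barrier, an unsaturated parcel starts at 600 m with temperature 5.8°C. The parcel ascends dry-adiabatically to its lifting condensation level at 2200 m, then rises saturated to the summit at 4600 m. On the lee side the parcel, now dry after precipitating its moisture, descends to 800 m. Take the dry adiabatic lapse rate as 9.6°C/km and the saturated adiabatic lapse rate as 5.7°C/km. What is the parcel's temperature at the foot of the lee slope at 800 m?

600 → 2200 m (dry, 9.6°C/km): ΔT = -9.6 × 1.6 = -15.36°C → T = -9.56°C
2200 → 4600 m (saturated, 5.7°C/km): ΔT = -5.7 × 2.4 = -13.68°C → T = -23.24°C
4600 → 800 m (dry descent, 9.6°C/km): ΔT = +9.6 × 3.8 = +36.48°C → T = 13.24°C

13.24°C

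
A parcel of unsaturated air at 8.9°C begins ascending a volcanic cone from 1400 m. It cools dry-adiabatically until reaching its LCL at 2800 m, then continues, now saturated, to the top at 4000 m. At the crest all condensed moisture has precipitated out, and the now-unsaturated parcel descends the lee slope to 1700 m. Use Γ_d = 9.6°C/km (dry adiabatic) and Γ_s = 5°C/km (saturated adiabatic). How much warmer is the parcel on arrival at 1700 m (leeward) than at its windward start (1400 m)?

From 1400 m to 2800 m (dry): cools by 9.6 × 1.4 = 13.44°C, giving -4.54°C.
From 2800 m to 4000 m (saturated): cools by 5 × 1.2 = 6°C, giving -10.54°C.
From 4000 m to 1700 m (dry descent): warms by 9.6 × 2.3 = 22.08°C, giving 11.54°C.
Net change vs windward start: 11.54 − 8.9 = +2.64°C

+2.64°C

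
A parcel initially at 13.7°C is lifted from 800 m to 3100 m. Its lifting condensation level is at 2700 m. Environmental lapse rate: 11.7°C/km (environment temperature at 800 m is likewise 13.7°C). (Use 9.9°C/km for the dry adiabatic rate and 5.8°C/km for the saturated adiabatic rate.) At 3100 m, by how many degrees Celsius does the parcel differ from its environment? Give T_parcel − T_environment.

Parcel:
  From 800 m to 2700 m (dry): cools by 9.9 × 1.9 = 18.81°C, giving -5.11°C.
  From 2700 m to 3100 m (saturated): cools by 5.8 × 0.4 = 2.32°C, giving -7.43°C.
Environment:
  From 800 m to 3100 m (environment): cools by 11.7 × 2.3 = 26.91°C, giving -13.21°C.
T_parcel − T_env = -7.43 − (-13.21) = +5.78°C

+5.78°C (parcel warmer than environment)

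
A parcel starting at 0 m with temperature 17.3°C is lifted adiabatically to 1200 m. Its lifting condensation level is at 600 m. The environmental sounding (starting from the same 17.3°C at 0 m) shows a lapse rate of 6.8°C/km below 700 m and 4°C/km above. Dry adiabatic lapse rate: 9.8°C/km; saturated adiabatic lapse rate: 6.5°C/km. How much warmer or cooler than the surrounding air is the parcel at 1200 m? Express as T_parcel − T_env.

Parcel:
  From 0 m to 600 m (dry): cools by 9.8 × 0.6 = 5.88°C, giving 11.42°C.
  From 600 m to 1200 m (saturated): cools by 6.5 × 0.6 = 3.9°C, giving 7.52°C.
Environment:
  From 0 m to 700 m (environment, lower layer): cools by 6.8 × 0.7 = 4.76°C, giving 12.54°C.
  From 700 m to 1200 m (environment, upper layer): cools by 4 × 0.5 = 2°C, giving 10.54°C.
T_parcel − T_env = 7.52 − 10.54 = -3.02°C

-3.02°C (parcel cooler than environment)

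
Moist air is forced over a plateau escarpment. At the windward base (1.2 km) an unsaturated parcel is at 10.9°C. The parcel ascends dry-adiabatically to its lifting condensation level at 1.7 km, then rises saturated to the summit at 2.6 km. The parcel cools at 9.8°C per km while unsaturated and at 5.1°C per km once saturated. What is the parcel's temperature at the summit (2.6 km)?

From 1200 m to 1700 m (dry): cools by 9.8 × 0.5 = 4.9°C, giving 6°C.
From 1700 m to 2600 m (saturated): cools by 5.1 × 0.9 = 4.59°C, giving 1.41°C.

1.41°C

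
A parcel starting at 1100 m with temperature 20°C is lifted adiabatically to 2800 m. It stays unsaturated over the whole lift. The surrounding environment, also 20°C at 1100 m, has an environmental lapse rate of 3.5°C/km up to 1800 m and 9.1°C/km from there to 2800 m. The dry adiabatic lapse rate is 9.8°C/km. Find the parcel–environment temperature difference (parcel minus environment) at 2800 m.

Parcel:
  Dry to 2800 m: -9.8 × 1.7 km = -16.66°C, so T = 3.34°C.
Environment:
  Environment, lower layer to 1800 m: -3.5 × 0.7 km = -2.45°C, so T = 17.55°C.
  Environment, upper layer to 2800 m: -9.1 × 1 km = -9.1°C, so T = 8.45°C.
T_parcel − T_env = 3.34 − 8.45 = -5.11°C

-5.11°C (parcel cooler than environment)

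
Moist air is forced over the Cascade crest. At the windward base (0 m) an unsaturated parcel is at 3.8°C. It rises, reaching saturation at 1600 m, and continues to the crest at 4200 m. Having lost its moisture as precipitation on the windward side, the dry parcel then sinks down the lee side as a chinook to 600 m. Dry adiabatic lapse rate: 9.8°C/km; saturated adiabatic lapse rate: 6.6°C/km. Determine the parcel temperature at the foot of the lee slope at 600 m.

6.24°C

From 0 m to 1600 m (dry): cools by 9.8 × 1.6 = 15.68°C, giving -11.88°C.
From 1600 m to 4200 m (saturated): cools by 6.6 × 2.6 = 17.16°C, giving -29.04°C.
From 4200 m to 600 m (dry descent): warms by 9.8 × 3.6 = 35.28°C, giving 6.24°C.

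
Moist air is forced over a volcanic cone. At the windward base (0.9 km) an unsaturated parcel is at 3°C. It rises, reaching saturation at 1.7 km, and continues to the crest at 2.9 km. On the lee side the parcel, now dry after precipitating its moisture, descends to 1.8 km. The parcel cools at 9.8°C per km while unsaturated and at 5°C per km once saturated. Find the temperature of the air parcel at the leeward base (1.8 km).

-0.06°C

From 900 m to 1700 m (dry): cools by 9.8 × 0.8 = 7.84°C, giving -4.84°C.
From 1700 m to 2900 m (saturated): cools by 5 × 1.2 = 6°C, giving -10.84°C.
From 2900 m to 1800 m (dry descent): warms by 9.8 × 1.1 = 10.78°C, giving -0.06°C.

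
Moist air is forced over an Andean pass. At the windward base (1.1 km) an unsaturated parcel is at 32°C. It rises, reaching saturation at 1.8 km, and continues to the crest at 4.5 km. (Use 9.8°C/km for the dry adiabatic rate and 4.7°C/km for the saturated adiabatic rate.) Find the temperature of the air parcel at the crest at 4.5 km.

12.45°C

Dry to 1800 m: -9.8 × 0.7 km = -6.86°C, so T = 25.14°C.
Saturated to 4500 m: -4.7 × 2.7 km = -12.69°C, so T = 12.45°C.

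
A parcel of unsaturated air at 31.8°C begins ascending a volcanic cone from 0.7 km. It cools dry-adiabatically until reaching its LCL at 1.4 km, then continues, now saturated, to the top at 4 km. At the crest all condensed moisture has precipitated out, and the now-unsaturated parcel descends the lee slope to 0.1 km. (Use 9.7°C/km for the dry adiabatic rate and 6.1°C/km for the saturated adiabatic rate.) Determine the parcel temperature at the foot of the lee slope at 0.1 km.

Dry to 1400 m: -9.7 × 0.7 km = -6.79°C, so T = 25.01°C.
Saturated to 4000 m: -6.1 × 2.6 km = -15.86°C, so T = 9.15°C.
Dry descent to 100 m: +9.7 × 3.9 km = +37.83°C, so T = 46.98°C.

46.98°C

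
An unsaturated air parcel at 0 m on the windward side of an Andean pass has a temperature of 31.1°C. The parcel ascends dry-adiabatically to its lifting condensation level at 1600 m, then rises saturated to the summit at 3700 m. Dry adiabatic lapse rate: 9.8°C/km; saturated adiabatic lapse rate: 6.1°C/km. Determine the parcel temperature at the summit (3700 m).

2.61°C

From 0 m to 1600 m (dry): cools by 9.8 × 1.6 = 15.68°C, giving 15.42°C.
From 1600 m to 3700 m (saturated): cools by 6.1 × 2.1 = 12.81°C, giving 2.61°C.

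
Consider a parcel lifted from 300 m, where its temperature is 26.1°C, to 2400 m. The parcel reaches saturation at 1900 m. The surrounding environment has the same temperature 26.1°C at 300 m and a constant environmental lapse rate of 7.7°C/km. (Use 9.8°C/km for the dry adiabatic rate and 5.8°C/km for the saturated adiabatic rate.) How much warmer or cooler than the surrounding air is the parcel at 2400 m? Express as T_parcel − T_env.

Parcel:
  300 → 1900 m (dry, 9.8°C/km): ΔT = -9.8 × 1.6 = -15.68°C → T = 10.42°C
  1900 → 2400 m (saturated, 5.8°C/km): ΔT = -5.8 × 0.5 = -2.9°C → T = 7.52°C
Environment:
  300 → 2400 m (environment, 7.7°C/km): ΔT = -7.7 × 2.1 = -16.17°C → T = 9.93°C
T_parcel − T_env = 7.52 − 9.93 = -2.41°C

-2.41°C (parcel cooler than environment)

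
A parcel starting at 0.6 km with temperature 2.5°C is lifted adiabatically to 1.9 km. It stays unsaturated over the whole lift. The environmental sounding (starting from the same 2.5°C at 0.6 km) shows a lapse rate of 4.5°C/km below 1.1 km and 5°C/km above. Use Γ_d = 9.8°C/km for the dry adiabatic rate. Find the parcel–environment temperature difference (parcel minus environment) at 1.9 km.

Parcel:
  From 600 m to 1900 m (dry): cools by 9.8 × 1.3 = 12.74°C, giving -10.24°C.
Environment:
  From 600 m to 1100 m (environment, lower layer): cools by 4.5 × 0.5 = 2.25°C, giving 0.25°C.
  From 1100 m to 1900 m (environment, upper layer): cools by 5 × 0.8 = 4°C, giving -3.75°C.
T_parcel − T_env = -10.24 − (-3.75) = -6.49°C

-6.49°C (parcel cooler than environment)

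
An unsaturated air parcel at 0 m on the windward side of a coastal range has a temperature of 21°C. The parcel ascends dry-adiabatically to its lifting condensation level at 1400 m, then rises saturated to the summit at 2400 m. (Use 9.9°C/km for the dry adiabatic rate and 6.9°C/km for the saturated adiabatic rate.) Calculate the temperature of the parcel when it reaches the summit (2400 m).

0.24°C

From 0 m to 1400 m (dry): cools by 9.9 × 1.4 = 13.86°C, giving 7.14°C.
From 1400 m to 2400 m (saturated): cools by 6.9 × 1 = 6.9°C, giving 0.24°C.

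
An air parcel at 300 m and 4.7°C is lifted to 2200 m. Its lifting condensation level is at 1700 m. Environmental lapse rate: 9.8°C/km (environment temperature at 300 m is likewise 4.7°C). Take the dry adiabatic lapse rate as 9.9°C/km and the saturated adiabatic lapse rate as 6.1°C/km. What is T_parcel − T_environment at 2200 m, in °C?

Parcel:
  Dry to 1700 m: -9.9 × 1.4 km = -13.86°C, so T = -9.16°C.
  Saturated to 2200 m: -6.1 × 0.5 km = -3.05°C, so T = -12.21°C.
Environment:
  Environment to 2200 m: -9.8 × 1.9 km = -18.62°C, so T = -13.92°C.
T_parcel − T_env = -12.21 − (-13.92) = +1.71°C

+1.71°C (parcel warmer than environment)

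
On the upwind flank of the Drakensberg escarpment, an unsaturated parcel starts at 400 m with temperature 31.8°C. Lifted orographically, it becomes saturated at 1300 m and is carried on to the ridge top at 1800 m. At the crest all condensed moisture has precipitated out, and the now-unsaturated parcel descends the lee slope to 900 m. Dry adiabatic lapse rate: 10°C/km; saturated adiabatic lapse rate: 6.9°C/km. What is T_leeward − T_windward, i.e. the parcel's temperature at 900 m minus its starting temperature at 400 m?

-3.45°C

Dry to 1300 m: -10 × 0.9 km = -9°C, so T = 22.8°C.
Saturated to 1800 m: -6.9 × 0.5 km = -3.45°C, so T = 19.35°C.
Dry descent to 900 m: +10 × 0.9 km = +9°C, so T = 28.35°C.
Net change vs windward start: 28.35 − 31.8 = -3.45°C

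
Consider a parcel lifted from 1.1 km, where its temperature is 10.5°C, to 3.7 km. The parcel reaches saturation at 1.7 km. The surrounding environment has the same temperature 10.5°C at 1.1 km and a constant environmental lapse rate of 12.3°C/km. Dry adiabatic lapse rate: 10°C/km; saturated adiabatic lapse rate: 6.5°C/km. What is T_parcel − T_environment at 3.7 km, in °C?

Parcel:
  Dry to 1700 m: -10 × 0.6 km = -6°C, so T = 4.5°C.
  Saturated to 3700 m: -6.5 × 2 km = -13°C, so T = -8.5°C.
Environment:
  Environment to 3700 m: -12.3 × 2.6 km = -31.98°C, so T = -21.48°C.
T_parcel − T_env = -8.5 − (-21.48) = +12.98°C

+12.98°C (parcel warmer than environment)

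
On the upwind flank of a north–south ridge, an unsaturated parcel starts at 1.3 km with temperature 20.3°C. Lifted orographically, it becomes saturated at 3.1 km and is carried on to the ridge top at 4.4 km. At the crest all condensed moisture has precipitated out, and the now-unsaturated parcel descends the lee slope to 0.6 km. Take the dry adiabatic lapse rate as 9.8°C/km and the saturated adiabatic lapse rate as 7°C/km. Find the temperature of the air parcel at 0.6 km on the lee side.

1300–3100 m, dry: Δz = 1.8 km ⇒ ΔT = -17.64°C; T = 2.66°C
3100–4400 m, saturated: Δz = 1.3 km ⇒ ΔT = -9.1°C; T = -6.44°C
4400–600 m, dry descent: Δz = 3.8 km ⇒ ΔT = +37.24°C; T = 30.8°C

30.8°C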